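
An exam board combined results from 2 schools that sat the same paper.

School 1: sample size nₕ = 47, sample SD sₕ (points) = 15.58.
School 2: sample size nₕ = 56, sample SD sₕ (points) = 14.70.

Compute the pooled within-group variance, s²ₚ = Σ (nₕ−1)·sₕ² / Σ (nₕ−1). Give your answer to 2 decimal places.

1: (47−1)·15.58² = 46·242.7364 = 11165.8744
2: (56−1)·14.70² = 55·216.09 = 11884.95
Numerator = 23050.8244; denominator = Σ(nₕ−1) = 101.
s²ₚ = 23050.8244/101 = 228.2260... → 228.23.

228.23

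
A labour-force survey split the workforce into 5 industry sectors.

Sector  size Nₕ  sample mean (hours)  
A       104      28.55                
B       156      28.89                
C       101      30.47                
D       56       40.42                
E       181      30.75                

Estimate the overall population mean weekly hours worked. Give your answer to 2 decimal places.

30.74

x̄_st = (Σ Nₕx̄ₕ) / (Σ Nₕ) = (104·28.55 + 156·28.89 + 101·30.47 + 56·40.42 + 181·30.75) / 598
= 18382.78 / 598 = 30.7404... → 30.74.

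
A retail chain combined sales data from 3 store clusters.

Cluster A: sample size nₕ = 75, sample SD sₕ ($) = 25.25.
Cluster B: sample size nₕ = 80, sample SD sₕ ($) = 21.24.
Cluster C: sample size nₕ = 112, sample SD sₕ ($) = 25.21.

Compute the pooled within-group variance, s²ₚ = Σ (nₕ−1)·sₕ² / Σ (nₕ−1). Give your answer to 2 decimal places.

Degrees of freedom: 74 + 79 + 111 = 264.
Σ(nₕ−1)sₕ² = 74·637.5625 + 79·451.1376 + 111·635.5441 = 153364.8905.
s²ₚ = 153364.8905 / 264 = 580.9276... → 580.93.

580.93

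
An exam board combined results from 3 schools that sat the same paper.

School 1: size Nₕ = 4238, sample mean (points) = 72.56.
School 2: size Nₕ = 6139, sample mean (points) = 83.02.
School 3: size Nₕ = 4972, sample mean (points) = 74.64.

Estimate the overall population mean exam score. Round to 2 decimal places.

N = 4238 + 6139 + 4972 = 15349.
Overall mean = Σ (Nₕ/N)·x̄ₕ — weight by population share, not a simple average.
Σ Nₕx̄ₕ = 4238·72.56 + 6139·83.02 + 4972·74.64 = 307509.28 + 509659.78 + 371110.08 = 1188279.14.
Divide by N: 1188279.14 / 15349 = 77.4174... → 77.42.

77.42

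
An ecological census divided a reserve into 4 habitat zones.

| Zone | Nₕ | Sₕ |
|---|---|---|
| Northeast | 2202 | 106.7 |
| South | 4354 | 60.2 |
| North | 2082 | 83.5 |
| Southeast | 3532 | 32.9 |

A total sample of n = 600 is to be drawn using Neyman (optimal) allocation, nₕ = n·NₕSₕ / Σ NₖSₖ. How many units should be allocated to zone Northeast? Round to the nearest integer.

179

Northeast: NₕSₕ = 2202·106.7 = 234953.4
South: NₕSₕ = 4354·60.2 = 262110.8
North: NₕSₕ = 2082·83.5 = 173847
Southeast: NₕSₕ = 3532·32.9 = 116202.8
Σ NₕSₕ = 787114.
n_Northeast = 600·234953.4/787114 = 179.100... → 179.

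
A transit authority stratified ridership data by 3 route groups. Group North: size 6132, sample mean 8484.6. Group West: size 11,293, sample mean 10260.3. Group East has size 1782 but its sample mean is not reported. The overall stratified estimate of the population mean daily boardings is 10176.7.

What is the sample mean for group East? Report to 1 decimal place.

N = 6132 + 11293 + 1782 = 19207.
Overall total = μ·N = 10176.7·19207 = 195463876.9.
Subtract the known strata: 6132·8484.6 + 11293·10260.3 = 167897135.1.
Remaining total for group East: 195463876.9 − 167897135.1 = 27566741.8.
Divide by its size: 27566741.8 / 1782 = 15469.552... → 15469.6.

15469.6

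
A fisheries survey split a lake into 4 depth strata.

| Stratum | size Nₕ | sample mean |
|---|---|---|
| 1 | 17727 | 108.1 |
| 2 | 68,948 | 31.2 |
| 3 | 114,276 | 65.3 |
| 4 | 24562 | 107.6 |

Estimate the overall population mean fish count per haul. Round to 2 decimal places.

62.85

x̄_st = (Σ Nₕx̄ₕ) / (Σ Nₕ) = (17727·108.1 + 68948·31.2 + 114276·65.3 + 24562·107.6) / 225513
= 14172560.3 / 225513 = 62.8459... → 62.85.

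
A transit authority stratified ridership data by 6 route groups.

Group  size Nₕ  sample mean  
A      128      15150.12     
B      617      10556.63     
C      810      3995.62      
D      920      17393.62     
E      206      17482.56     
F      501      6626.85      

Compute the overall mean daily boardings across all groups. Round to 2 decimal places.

10877.65

x̄_st = (Σ Nₕx̄ₕ) / (Σ Nₕ) = (128·15150.12 + 617·10556.63 + 810·3995.62 + 920·17393.62 + 206·17482.56 + 501·6626.85) / 3182
= 34612697.88 / 3182 = 10877.6549... → 10877.65.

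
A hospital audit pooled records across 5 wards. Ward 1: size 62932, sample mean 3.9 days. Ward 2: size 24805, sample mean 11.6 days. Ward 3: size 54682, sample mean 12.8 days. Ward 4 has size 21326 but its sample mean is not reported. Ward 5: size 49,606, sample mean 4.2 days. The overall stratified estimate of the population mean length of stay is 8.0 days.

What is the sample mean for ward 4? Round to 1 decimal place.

Σ Nₕx̄ₕ = N·μ, so 21326·x̄_4 = 213351·8.0 − (62932·3.9 + 24805·11.6 + 54682·12.8 + 49606·4.2).
= 1706808 − 1441447.6 = 265360.4.
x̄_4 = 265360.4 / 21326 = 12.443... → 12.4.

12.4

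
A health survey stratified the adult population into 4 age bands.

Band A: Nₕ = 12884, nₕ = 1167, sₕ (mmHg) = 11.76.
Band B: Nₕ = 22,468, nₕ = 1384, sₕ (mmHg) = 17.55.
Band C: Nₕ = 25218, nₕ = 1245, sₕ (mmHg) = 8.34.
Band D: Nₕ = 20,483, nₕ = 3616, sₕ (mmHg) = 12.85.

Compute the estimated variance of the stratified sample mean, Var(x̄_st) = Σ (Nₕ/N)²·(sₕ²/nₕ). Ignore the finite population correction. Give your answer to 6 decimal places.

0.028419

N = 81053; Wₕ = Nₕ/N.
band A: (12884/81053)²·11.76²/1167 = 0.002994381
band B: (22468/81053)²·17.55²/1384 = 0.017100499
band C: (25218/81053)²·8.34²/1245 = 0.005408114
band D: (20483/81053)²·12.85²/3616 = 0.002916264
Sum = 0.028419258 → 0.028419.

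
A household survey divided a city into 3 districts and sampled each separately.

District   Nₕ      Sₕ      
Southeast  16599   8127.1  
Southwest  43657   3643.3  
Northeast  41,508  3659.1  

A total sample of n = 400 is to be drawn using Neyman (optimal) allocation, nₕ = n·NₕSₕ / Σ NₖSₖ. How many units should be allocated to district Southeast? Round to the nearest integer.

121

Σ NₕSₕ = 16599·8127.1 + 43657·3643.3 + 41508·3659.1 = 445839203.8.
Share for Southeast: 134901732.9/445839203.8 = 0.30258.
n_Southeast = 400 × 0.30258 = 121.032... → 121.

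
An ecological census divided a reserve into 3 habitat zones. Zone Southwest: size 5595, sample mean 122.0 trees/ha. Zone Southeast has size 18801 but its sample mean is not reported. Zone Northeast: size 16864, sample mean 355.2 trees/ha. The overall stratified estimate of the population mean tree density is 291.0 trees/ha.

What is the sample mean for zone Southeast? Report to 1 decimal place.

N = 5595 + 18801 + 16864 = 41260.
Overall total = μ·N = 291.0·41260 = 12006660.
Subtract the known strata: 5595·122.0 + 16864·355.2 = 6672682.8.
Remaining total for zone Southeast: 12006660 − 6672682.8 = 5333977.2.
Divide by its size: 5333977.2 / 18801 = 283.707... → 283.7.

283.7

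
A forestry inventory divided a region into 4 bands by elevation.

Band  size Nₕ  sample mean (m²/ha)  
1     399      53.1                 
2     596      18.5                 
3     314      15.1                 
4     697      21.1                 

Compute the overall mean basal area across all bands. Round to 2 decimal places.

25.75

N = 399 + 596 + 314 + 697 = 2006.
Weight each subgroup mean by Nₕ/N and sum.
Σ Nₕx̄ₕ = 399·53.1 + 596·18.5 + 314·15.1 + 697·21.1 = 21186.9 + 11026 + 4741.4 + 14706.7 = 51661.
Divide by N: 51661 / 2006 = 25.7532... → 25.75.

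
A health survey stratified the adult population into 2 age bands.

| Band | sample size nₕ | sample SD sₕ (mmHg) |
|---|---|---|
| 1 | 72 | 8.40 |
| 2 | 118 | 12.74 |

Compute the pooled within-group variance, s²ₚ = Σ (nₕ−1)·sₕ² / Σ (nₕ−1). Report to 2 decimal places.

127.66

1: (72−1)·8.40² = 71·70.56 = 5009.76
2: (118−1)·12.74² = 117·162.3076 = 18989.9892
Numerator = 23999.7492; denominator = Σ(nₕ−1) = 188.
s²ₚ = 23999.7492/188 = 127.6582... → 127.66.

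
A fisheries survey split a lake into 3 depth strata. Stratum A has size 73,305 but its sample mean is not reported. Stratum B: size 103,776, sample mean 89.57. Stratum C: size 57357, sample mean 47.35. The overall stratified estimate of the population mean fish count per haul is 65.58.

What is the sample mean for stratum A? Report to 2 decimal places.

Σ Nₕx̄ₕ = N·μ, so 73305·x̄_A = 234438·65.58 − (103776·89.57 + 57357·47.35).
= 15374444.04 − 12011070.27 = 3363373.77.
x̄_A = 3363373.77 / 73305 = 45.8819... → 45.88.

45.88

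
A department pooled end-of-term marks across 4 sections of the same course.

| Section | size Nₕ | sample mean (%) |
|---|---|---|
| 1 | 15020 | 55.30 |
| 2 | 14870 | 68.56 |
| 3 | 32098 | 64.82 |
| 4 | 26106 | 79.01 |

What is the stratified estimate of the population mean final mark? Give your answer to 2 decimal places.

68.03

x̄_st = (Σ Nₕx̄ₕ) / (Σ Nₕ) = (15020·55.30 + 14870·68.56 + 32098·64.82 + 26106·79.01) / 88094
= 5993320.62 / 88094 = 68.0332... → 68.03.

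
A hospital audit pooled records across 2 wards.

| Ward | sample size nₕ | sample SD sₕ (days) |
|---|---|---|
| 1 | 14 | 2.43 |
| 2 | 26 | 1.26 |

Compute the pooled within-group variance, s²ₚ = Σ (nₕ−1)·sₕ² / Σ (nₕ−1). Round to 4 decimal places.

1: (14−1)·2.43² = 13·5.9049 = 76.7637
2: (26−1)·1.26² = 25·1.5876 = 39.69
Numerator = 116.4537; denominator = Σ(nₕ−1) = 38.
s²ₚ = 116.4537/38 = 3.064571... → 3.0646.

3.0646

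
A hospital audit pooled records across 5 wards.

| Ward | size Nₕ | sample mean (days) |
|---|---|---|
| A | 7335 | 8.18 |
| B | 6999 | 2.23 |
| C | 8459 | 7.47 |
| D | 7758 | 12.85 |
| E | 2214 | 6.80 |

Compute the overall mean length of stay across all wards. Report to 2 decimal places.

7.74

N = 7335 + 6999 + 8459 + 7758 + 2214 = 32765.
Weight each subgroup mean by Nₕ/N and sum.
Σ Nₕx̄ₕ = 7335·8.18 + 6999·2.23 + 8459·7.47 + 7758·12.85 + 2214·6.80 = 60000.3 + 15607.77 + 63188.73 + 99690.3 + 15055.2 = 253542.3.
Divide by N: 253542.3 / 32765 = 7.7382... → 7.74.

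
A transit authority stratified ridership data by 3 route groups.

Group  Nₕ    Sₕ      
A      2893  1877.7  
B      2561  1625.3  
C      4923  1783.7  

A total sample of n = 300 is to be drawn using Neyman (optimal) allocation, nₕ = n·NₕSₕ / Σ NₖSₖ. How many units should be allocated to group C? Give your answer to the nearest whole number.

Σ NₕSₕ = 2893·1877.7 + 2561·1625.3 + 4923·1783.7 = 18375734.5.
Share for C: 8781155.1/18375734.5 = 0.47787.
n_C = 300 × 0.47787 = 143.360... → 143.

143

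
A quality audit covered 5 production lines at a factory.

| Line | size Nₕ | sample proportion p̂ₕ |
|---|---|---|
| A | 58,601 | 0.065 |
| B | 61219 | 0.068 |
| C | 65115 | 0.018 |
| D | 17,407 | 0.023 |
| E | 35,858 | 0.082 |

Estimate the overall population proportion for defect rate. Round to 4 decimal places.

0.0524

N = 58601 + 61219 + 65115 + 17407 + 35858 = 238200.
Overall proportion = Σ (Nₕ/N)·p̂ₕ.
Σ Nₕp̂ₕ = 3809.065 + 4162.892 + 1172.07 + 400.361 + 2940.356 = 12484.744.
12484.744 / 238200 = 0.052413... → 0.0524.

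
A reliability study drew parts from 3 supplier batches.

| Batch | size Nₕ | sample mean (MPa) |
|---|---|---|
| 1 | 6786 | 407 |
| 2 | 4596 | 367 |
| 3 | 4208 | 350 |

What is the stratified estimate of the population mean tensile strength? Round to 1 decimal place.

N = 15590; weights Wₕ = Nₕ/N = (0.4353, 0.2948, 0.2699).
x̄_st = Σ Wₕ·x̄ₕ = 0.4353·407 + 0.2948·367 + 0.2699·350 ≈ 379.823...
→ 379.8.

379.8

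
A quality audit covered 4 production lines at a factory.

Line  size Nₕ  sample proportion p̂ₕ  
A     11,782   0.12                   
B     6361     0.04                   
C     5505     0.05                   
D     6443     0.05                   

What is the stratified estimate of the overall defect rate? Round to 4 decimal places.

N = 11782 + 6361 + 5505 + 6443 = 30091.
Overall proportion = Σ (Nₕ/N)·p̂ₕ.
Σ Nₕp̂ₕ = 1413.84 + 254.44 + 275.25 + 322.15 = 2265.68.
2265.68 / 30091 = 0.075294... → 0.0753.

0.0753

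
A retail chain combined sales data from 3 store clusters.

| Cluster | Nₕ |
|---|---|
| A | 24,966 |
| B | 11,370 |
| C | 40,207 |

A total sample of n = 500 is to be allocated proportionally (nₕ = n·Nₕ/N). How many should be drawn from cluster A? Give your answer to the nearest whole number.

Share of cluster A = 24966/76543 = 0.32617.
Allocate 500 × 0.32617 = 163.085... → 163.

163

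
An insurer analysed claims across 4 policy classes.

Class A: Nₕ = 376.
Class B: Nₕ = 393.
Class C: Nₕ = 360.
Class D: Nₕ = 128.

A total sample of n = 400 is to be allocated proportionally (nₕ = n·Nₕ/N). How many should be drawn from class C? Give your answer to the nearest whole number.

115

Share of class C = 360/1257 = 0.28640.
Allocate 400 × 0.28640 = 114.558... → 115.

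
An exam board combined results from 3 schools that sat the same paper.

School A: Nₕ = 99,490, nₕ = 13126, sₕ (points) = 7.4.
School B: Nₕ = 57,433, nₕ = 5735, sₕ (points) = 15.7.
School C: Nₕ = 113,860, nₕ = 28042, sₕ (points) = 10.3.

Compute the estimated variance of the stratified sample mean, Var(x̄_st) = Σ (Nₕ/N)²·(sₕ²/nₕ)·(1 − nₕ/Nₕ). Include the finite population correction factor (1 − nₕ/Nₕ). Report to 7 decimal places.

0.0027335

N = 270783; Wₕ = Nₕ/N.
school A: (99490/270783)²·7.4²/13126·(1 − 13126/99490) = 0.0004888779
school B: (57433/270783)²·15.7²/5735·(1 − 5735/57433) = 0.0017404371
school C: (113860/270783)²·10.3²/28042·(1 − 28042/113860) = 0.0005041645
Sum = 0.0027334795 → 0.0027335.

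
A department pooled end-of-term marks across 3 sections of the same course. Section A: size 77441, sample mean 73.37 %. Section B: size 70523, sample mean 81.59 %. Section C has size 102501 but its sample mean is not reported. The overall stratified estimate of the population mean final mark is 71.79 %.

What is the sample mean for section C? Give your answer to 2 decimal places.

63.85

Σ Nₕx̄ₕ = N·μ, so 102501·x̄_C = 250465·71.79 − (77441·73.37 + 70523·81.59).
= 17980882.35 − 11435817.74 = 6545064.61.
x̄_C = 6545064.61 / 102501 = 63.8537... → 63.85.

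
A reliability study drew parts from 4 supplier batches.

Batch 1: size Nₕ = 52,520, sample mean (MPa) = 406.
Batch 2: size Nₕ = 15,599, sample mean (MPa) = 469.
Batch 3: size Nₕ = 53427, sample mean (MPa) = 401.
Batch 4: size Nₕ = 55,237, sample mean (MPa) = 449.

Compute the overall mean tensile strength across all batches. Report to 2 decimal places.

423.48

x̄_st = (Σ Nₕx̄ₕ) / (Σ Nₕ) = (52520·406 + 15599·469 + 53427·401 + 55237·449) / 176783
= 74864691 / 176783 = 423.4835... → 423.48.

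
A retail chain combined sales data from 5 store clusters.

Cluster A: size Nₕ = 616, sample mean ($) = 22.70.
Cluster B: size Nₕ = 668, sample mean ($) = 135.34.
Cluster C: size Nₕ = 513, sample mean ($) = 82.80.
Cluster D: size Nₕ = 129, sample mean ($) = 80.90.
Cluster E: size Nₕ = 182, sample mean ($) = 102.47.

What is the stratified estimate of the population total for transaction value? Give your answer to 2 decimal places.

175952.36

Estimate total by summing Nₕ·x̄ₕ over strata.
616·22.70 + 668·135.34 + 513·82.80 + 129·80.90 + 182·102.47 = 13983.2 + 90407.12 + 42476.4 + 10436.1 + 18649.54 = 175952.36.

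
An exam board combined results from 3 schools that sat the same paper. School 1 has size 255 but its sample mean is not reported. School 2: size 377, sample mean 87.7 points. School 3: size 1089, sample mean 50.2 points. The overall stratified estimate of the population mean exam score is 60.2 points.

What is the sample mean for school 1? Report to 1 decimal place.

N = 255 + 377 + 1089 = 1721.
Overall total = μ·N = 60.2·1721 = 103604.2.
Subtract the known strata: 377·87.7 + 1089·50.2 = 87730.7.
Remaining total for school 1: 103604.2 − 87730.7 = 15873.5.
Divide by its size: 15873.5 / 255 = 62.249... → 62.2.

62.2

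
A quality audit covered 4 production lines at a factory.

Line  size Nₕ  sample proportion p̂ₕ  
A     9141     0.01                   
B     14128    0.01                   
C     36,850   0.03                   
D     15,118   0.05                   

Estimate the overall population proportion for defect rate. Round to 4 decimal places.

0.0278

N = 9141 + 14128 + 36850 + 15118 = 75237.
Overall proportion = Σ (Nₕ/N)·p̂ₕ.
Σ Nₕp̂ₕ = 91.41 + 141.28 + 1105.5 + 755.9 = 2094.09.
2094.09 / 75237 = 0.027833... → 0.0278.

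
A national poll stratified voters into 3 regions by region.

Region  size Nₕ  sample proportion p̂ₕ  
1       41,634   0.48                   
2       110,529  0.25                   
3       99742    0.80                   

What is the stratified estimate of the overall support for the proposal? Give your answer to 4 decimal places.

0.5058

N = 41634 + 110529 + 99742 = 251905.
Overall proportion = Σ (Nₕ/N)·p̂ₕ.
Σ Nₕp̂ₕ = 19984.32 + 27632.25 + 79793.6 = 127410.17.
127410.17 / 251905 = 0.505787... → 0.5058.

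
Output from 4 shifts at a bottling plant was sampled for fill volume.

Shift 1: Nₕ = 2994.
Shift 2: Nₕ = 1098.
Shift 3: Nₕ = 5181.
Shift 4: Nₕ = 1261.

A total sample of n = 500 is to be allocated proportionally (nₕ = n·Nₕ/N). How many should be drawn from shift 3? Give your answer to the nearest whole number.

Share of shift 3 = 5181/10534 = 0.49184.
Allocate 500 × 0.49184 = 245.918... → 246.

246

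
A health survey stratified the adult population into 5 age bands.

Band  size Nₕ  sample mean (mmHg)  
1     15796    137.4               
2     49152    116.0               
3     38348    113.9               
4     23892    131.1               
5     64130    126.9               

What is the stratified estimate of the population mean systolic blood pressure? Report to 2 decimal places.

122.89

N = 15796 + 49152 + 38348 + 23892 + 64130 = 191318.
The stratified mean weights each stratum mean by its population share Nₕ/N.
Σ Nₕx̄ₕ = 15796·137.4 + 49152·116.0 + 38348·113.9 + 23892·131.1 + 64130·126.9 = 2170370.4 + 5701632 + 4367837.2 + 3132241.2 + 8138097 = 23510177.8.
Divide by N: 23510177.8 / 191318 = 122.8853... → 122.89.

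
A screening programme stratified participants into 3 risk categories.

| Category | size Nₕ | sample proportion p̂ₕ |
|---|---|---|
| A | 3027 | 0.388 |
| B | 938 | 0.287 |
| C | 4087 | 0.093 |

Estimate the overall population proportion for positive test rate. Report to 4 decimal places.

0.2265

N = 3027 + 938 + 4087 = 8052.
Overall proportion = Σ (Nₕ/N)·p̂ₕ.
Σ Nₕp̂ₕ = 1174.476 + 269.206 + 380.091 = 1823.773.
1823.773 / 8052 = 0.226499... → 0.2265.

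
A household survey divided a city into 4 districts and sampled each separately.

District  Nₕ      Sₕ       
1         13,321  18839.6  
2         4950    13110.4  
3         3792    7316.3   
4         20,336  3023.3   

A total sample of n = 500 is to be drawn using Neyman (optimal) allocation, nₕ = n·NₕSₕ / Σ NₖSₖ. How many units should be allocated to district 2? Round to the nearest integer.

80

Σ NₕSₕ = 13321·18839.6 + 4950·13110.4 + 3792·7316.3 + 20336·3023.3 = 405084030.
Share for 2: 64896480/405084030 = 0.16020.
n_2 = 500 × 0.16020 = 80.102... → 80.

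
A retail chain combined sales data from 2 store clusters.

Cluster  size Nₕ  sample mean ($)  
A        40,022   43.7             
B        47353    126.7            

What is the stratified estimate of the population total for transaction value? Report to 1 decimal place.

7748586.5

Population total = Σ Nₕ·x̄ₕ (each stratum's size times its mean).
40022·43.7 + 47353·126.7 = 1748961.4 + 5999625.1 = 7748586.5.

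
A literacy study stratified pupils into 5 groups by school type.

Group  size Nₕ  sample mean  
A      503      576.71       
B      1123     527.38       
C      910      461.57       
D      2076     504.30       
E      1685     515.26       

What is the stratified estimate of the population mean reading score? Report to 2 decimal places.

510.96

N = 6297; weights Wₕ = Nₕ/N = (0.0799, 0.1783, 0.1445, 0.3297, 0.2676).
x̄_st = Σ Wₕ·x̄ₕ = 0.0799·576.71 + 0.1783·527.38 + 0.1445·461.57 + 0.3297·504.30 + 0.2676·515.26 ≈ 510.9578...
→ 510.96.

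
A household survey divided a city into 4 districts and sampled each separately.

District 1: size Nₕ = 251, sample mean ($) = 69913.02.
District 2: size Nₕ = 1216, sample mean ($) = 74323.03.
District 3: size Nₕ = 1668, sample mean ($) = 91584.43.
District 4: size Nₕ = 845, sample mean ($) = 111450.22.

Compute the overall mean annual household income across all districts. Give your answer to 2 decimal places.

89161.62

x̄_st = (Σ Nₕx̄ₕ) / (Σ Nₕ) = (251·69913.02 + 1216·74323.03 + 1668·91584.43 + 845·111450.22) / 3980
= 354863237.64 / 3980 = 89161.6175... → 89161.62.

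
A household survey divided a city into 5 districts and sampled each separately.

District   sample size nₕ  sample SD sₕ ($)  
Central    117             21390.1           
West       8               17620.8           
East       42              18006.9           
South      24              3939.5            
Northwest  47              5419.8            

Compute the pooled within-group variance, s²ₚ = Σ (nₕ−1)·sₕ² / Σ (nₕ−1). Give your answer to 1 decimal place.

301502236.9

Degrees of freedom: 116 + 7 + 41 + 23 + 46 = 233.
Σ(nₕ−1)sₕ² = 116·457536378.01 + 7·310492592.64 + 41·324248447.61 + 23·15519660.25 + 46·29374232.04 = 70250021209.24.
s²ₚ = 70250021209.24 / 233 = 301502236.950... → 301502236.9.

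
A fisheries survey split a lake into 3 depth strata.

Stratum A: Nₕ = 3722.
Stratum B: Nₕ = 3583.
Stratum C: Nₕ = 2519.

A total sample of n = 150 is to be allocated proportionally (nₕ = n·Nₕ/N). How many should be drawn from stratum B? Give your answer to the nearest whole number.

Share of stratum B = 3583/9824 = 0.36472.
Allocate 150 × 0.36472 = 54.708... → 55.

55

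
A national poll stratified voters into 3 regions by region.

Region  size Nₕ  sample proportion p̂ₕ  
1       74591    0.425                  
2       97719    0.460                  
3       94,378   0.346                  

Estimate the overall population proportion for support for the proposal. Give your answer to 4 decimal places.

0.4099

Wₕ = Nₕ/N with N = 266688: 0.2797, 0.3664, 0.3539.
p̂_st = 0.2797·0.425 + 0.3664·0.460 + 0.3539·0.346 ≈ 0.409867... → 0.4099.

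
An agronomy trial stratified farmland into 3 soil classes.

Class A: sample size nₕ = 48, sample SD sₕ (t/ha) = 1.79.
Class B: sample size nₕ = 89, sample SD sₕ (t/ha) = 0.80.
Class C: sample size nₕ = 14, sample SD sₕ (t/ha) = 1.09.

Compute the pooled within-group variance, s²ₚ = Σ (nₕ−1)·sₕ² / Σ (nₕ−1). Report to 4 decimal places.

Degrees of freedom: 47 + 88 + 13 = 148.
Σ(nₕ−1)sₕ² = 47·3.2041 + 88·0.64 + 13·1.1881 = 222.358.
s²ₚ = 222.358 / 148 = 1.502419... → 1.5024.

1.5024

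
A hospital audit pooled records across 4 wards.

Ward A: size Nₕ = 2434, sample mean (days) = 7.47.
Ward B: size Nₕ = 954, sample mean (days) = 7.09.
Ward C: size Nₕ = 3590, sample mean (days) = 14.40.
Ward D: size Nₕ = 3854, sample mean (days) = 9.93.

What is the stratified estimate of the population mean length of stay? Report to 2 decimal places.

N = 10832; weights Wₕ = Nₕ/N = (0.2247, 0.0881, 0.3314, 0.3558).
x̄_st = Σ Wₕ·x̄ₕ = 0.2247·7.47 + 0.0881·7.09 + 0.3314·14.40 + 0.3558·9.93 ≈ 10.6086...
→ 10.61.

10.61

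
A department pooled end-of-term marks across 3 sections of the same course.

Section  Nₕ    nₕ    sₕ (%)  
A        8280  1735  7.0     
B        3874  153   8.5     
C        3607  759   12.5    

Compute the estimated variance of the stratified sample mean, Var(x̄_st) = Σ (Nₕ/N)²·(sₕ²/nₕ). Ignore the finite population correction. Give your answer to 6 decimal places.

0.047106

N = 15761. Term for each stratum: Wₕ²sₕ²/nₕ.
Var(x̄_st) = 0.007794526 + 0.028529760 + 0.010782091 = 0.047106377 → 0.047106.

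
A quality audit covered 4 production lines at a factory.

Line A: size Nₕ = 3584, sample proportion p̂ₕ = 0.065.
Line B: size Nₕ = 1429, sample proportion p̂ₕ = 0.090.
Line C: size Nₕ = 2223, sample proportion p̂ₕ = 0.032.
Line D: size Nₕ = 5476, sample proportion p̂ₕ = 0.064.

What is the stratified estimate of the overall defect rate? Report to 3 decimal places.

N = 3584 + 1429 + 2223 + 5476 = 12712.
Overall proportion = Σ (Nₕ/N)·p̂ₕ.
Σ Nₕp̂ₕ = 232.96 + 128.61 + 71.136 + 350.464 = 783.17.
783.17 / 12712 = 0.06161... → 0.062.

0.062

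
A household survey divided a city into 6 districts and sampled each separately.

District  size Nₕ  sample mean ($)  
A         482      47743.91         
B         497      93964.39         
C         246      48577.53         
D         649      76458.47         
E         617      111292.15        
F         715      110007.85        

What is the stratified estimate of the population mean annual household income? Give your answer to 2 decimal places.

86901.86

N = 482 + 497 + 246 + 649 + 617 + 715 = 3206.
Weight each subgroup mean by Nₕ/N and sum.
Σ Nₕx̄ₕ = 482·47743.91 + 497·93964.39 + 246·48577.53 + 649·76458.47 + 617·111292.15 + 715·110007.85 = 23012564.62 + 46700301.83 + 11950072.38 + 49621547.03 + 68667256.55 + 78655612.75 = 278607355.16.
Divide by N: 278607355.16 / 3206 = 86901.8575... → 86901.86.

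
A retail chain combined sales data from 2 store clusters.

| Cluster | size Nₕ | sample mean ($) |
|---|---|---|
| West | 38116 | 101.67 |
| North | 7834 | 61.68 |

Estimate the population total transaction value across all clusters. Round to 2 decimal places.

West: 38116·101.67 = 3875253.72
North: 7834·61.68 = 483201.12
τ̂ = Σ Nₕx̄ₕ = 4358454.84.

4358454.84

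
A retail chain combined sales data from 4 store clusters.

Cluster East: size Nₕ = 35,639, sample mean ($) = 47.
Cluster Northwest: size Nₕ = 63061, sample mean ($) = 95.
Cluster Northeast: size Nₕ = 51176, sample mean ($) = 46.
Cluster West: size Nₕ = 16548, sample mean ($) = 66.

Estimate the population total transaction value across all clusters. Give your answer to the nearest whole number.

Estimate total by summing Nₕ·x̄ₕ over strata.
35639·47 + 63061·95 + 51176·46 + 16548·66 = 1675033 + 5990795 + 2354096 + 1092168 = 11112092.

11112092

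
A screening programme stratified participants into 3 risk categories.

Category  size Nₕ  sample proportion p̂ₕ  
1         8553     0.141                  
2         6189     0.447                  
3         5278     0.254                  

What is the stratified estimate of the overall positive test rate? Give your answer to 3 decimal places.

N = 8553 + 6189 + 5278 = 20020.
Overall proportion = Σ (Nₕ/N)·p̂ₕ.
Σ Nₕp̂ₕ = 1205.973 + 2766.483 + 1340.612 = 5313.068.
5313.068 / 20020 = 0.26539... → 0.265.

0.265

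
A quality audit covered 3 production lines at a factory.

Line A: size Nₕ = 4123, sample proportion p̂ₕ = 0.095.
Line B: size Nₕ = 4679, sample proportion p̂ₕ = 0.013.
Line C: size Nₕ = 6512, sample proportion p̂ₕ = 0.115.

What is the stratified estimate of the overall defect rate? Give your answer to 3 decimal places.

Wₕ = Nₕ/N with N = 15314: 0.2692, 0.3055, 0.4252.
p̂_st = 0.2692·0.095 + 0.3055·0.013 + 0.4252·0.115 ≈ 0.07845... → 0.078.

0.078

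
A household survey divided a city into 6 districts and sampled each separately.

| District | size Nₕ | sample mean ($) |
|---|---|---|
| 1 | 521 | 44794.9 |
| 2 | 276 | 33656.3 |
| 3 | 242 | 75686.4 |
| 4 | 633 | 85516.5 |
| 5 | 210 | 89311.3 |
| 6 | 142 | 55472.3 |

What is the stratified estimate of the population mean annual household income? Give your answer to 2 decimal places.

65073.01

N = 521 + 276 + 242 + 633 + 210 + 142 = 2024.
Overall mean = Σ (Nₕ/N)·x̄ₕ — weight by population share, not a simple average.
Σ Nₕx̄ₕ = 521·44794.9 + 276·33656.3 + 242·75686.4 + 633·85516.5 + 210·89311.3 + 142·55472.3 = 23338142.9 + 9289138.8 + 18316108.8 + 54131944.5 + 18755373 + 7877066.6 = 131707774.6.
Divide by N: 131707774.6 / 2024 = 65073.0112... → 65073.01.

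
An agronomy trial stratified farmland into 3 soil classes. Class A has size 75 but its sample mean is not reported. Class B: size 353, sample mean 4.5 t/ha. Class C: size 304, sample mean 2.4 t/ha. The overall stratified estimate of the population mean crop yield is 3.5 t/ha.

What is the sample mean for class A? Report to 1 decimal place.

3.3

N = 75 + 353 + 304 = 732.
Overall total = μ·N = 3.5·732 = 2562.
Subtract the known strata: 353·4.5 + 304·2.4 = 2318.1.
Remaining total for class A: 2562 − 2318.1 = 243.9.
Divide by its size: 243.9 / 75 = 3.252 → 3.3.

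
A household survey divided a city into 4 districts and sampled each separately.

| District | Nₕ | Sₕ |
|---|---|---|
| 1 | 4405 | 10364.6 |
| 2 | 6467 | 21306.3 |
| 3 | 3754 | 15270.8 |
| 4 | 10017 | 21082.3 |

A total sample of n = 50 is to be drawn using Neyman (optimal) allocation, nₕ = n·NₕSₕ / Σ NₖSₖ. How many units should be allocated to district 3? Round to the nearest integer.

Σ NₕSₕ = 4405·10364.6 + 6467·21306.3 + 3754·15270.8 + 10017·21082.3 = 451951887.4.
Share for 3: 57326583.2/451951887.4 = 0.12684.
n_3 = 50 × 0.12684 = 6.342... → 6.

6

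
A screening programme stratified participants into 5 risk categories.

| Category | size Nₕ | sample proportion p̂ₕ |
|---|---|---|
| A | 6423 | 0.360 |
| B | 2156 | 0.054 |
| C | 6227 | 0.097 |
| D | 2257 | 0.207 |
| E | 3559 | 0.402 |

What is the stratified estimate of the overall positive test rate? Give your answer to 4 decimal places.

Wₕ = Nₕ/N with N = 20622: 0.3115, 0.1045, 0.3020, 0.1094, 0.1726.
p̂_st = 0.3115·0.360 + 0.1045·0.054 + 0.3020·0.097 + 0.1094·0.207 + 0.1726·0.402 ≈ 0.239096... → 0.2391.

0.2391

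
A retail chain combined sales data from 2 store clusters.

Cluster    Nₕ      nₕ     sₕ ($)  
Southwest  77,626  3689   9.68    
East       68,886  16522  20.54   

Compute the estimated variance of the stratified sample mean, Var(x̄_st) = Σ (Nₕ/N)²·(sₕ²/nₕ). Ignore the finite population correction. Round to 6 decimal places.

N = 146512. Term for each stratum: Wₕ²sₕ²/nₕ.
Var(x̄_st) = 0.007130337 + 0.005644868 = 0.012775206 → 0.012775.

0.012775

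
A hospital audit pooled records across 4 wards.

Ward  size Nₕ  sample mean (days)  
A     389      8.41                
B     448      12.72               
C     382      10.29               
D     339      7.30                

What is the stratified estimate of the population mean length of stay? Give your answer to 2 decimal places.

9.87

N = 1558; weights Wₕ = Nₕ/N = (0.2497, 0.2875, 0.2452, 0.2176).
x̄_st = Σ Wₕ·x̄ₕ = 0.2497·8.41 + 0.2875·12.72 + 0.2452·10.29 + 0.2176·7.30 ≈ 9.8688...
→ 9.87.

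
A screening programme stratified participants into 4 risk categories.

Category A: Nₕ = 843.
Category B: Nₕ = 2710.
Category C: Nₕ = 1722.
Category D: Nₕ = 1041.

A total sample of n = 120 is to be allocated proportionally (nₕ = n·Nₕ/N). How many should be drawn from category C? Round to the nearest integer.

33

Share of category C = 1722/6316 = 0.27264.
Allocate 120 × 0.27264 = 32.717... → 33.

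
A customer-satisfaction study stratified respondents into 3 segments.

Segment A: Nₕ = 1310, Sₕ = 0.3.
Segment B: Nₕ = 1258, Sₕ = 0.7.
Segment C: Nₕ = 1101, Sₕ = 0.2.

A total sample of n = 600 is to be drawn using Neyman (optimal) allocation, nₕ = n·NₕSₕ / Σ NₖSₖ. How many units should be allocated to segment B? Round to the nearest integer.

354

Σ NₕSₕ = 1310·0.3 + 1258·0.7 + 1101·0.2 = 1493.8.
Share for B: 880.6/1493.8 = 0.58950.
n_B = 600 × 0.58950 = 353.702... → 354.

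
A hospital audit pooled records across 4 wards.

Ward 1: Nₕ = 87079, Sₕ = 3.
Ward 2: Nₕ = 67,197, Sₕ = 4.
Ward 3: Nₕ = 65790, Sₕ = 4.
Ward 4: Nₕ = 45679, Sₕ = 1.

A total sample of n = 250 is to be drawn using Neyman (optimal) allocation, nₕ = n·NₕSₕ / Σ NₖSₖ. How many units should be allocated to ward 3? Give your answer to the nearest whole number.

78

Σ NₕSₕ = 87079·3 + 67197·4 + 65790·4 + 45679·1 = 838864.
Share for 3: 263160/838864 = 0.31371.
n_3 = 250 × 0.31371 = 78.427... → 78.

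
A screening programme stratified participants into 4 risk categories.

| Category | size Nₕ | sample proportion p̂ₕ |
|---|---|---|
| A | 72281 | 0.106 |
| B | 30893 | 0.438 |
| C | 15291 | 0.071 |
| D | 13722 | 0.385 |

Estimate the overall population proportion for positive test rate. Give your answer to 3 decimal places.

0.209

N = 72281 + 30893 + 15291 + 13722 = 132187.
Overall proportion = Σ (Nₕ/N)·p̂ₕ.
Σ Nₕp̂ₕ = 7661.786 + 13531.134 + 1085.661 + 5282.97 = 27561.551.
27561.551 / 132187 = 0.20850... → 0.209.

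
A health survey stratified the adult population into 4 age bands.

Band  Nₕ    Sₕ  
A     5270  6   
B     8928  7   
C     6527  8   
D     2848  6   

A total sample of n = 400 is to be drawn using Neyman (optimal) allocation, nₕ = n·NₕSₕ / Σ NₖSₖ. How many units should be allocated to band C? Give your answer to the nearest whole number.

128

Σ NₕSₕ = 5270·6 + 8928·7 + 6527·8 + 2848·6 = 163420.
Share for C: 52216/163420 = 0.31952.
n_C = 400 × 0.31952 = 127.808... → 128.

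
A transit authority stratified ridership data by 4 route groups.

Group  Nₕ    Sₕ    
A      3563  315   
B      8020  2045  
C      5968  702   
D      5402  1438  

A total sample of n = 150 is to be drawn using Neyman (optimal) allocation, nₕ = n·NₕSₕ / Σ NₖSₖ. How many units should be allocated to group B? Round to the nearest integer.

A: NₕSₕ = 3563·315 = 1122345
B: NₕSₕ = 8020·2045 = 16400900
C: NₕSₕ = 5968·702 = 4189536
D: NₕSₕ = 5402·1438 = 7768076
Σ NₕSₕ = 29480857.
n_B = 150·16400900/29480857 = 83.449... → 83.

83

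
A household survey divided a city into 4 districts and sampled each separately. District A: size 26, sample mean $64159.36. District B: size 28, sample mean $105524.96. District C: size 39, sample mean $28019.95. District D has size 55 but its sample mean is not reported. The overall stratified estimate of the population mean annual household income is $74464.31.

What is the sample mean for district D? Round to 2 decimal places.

96456.32

N = 26 + 28 + 39 + 55 = 148.
Overall total = μ·N = 74464.31·148 = 11020717.88.
Subtract the known strata: 26·64159.36 + 28·105524.96 + 39·28019.95 = 5715620.29.
Remaining total for district D: 11020717.88 − 5715620.29 = 5305097.59.
Divide by its size: 5305097.59 / 55 = 96456.3198... → 96456.32.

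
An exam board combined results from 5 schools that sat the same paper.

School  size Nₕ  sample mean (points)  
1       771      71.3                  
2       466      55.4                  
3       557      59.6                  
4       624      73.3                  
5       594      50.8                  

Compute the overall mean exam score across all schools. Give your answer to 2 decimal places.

63.05

x̄_st = (Σ Nₕx̄ₕ) / (Σ Nₕ) = (771·71.3 + 466·55.4 + 557·59.6 + 624·73.3 + 594·50.8) / 3012
= 189900.3 / 3012 = 63.0479... → 63.05.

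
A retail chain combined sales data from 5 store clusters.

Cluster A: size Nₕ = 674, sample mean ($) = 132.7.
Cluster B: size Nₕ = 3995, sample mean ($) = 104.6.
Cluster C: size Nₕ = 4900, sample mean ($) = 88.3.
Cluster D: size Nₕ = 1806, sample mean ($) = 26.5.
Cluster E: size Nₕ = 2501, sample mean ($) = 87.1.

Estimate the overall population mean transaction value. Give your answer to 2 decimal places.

N = 674 + 3995 + 4900 + 1806 + 2501 = 13876.
The stratified mean weights each stratum mean by its population share Nₕ/N.
Σ Nₕx̄ₕ = 674·132.7 + 3995·104.6 + 4900·88.3 + 1806·26.5 + 2501·87.1 = 89439.8 + 417877 + 432670 + 47859 + 217837.1 = 1205682.9.
Divide by N: 1205682.9 / 13876 = 86.8898... → 86.89.

86.89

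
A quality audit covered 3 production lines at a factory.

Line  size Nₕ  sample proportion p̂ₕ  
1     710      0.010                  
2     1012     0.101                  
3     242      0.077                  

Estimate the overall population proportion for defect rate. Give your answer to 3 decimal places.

0.065

N = 710 + 1012 + 242 = 1964.
Overall proportion = Σ (Nₕ/N)·p̂ₕ.
Σ Nₕp̂ₕ = 7.1 + 102.212 + 18.634 = 127.946.
127.946 / 1964 = 0.06515... → 0.065.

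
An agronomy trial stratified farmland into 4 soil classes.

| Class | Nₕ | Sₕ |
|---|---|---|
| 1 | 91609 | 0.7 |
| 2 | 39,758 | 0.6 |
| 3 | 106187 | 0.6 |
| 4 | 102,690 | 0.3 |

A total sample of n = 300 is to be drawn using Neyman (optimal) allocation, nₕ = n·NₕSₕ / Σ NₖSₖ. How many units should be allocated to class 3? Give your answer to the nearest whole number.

105

1: NₕSₕ = 91609·0.7 = 64126.3
2: NₕSₕ = 39758·0.6 = 23854.8
3: NₕSₕ = 106187·0.6 = 63712.2
4: NₕSₕ = 102690·0.3 = 30807
Σ NₕSₕ = 182500.3.
n_3 = 300·63712.2/182500.3 = 104.732... → 105.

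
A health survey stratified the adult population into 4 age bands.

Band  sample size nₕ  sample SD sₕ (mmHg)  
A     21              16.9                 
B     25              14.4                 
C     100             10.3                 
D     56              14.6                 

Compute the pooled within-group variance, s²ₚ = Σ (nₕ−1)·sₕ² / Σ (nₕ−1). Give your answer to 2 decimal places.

A: (21−1)·16.9² = 20·285.61 = 5712.2
B: (25−1)·14.4² = 24·207.36 = 4976.64
C: (100−1)·10.3² = 99·106.09 = 10502.91
D: (56−1)·14.6² = 55·213.16 = 11723.8
Numerator = 32915.55; denominator = Σ(nₕ−1) = 198.
s²ₚ = 32915.55/198 = 166.2402... → 166.24.

166.24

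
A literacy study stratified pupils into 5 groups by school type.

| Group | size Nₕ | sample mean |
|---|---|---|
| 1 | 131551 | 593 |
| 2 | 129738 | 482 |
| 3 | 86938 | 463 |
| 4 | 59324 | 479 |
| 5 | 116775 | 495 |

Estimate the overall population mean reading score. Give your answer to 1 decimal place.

509.3

x̄_st = (Σ Nₕx̄ₕ) / (Σ Nₕ) = (131551·593 + 129738·482 + 86938·463 + 59324·479 + 116775·495) / 524326
= 267015574 / 524326 = 509.255... → 509.3.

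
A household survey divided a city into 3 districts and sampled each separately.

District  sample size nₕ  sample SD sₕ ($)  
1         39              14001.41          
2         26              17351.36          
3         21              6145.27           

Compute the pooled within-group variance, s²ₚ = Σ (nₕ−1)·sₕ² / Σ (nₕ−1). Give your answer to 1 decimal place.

1: (39−1)·14001.41² = 38·196039481.9881 = 7449500315.5478
2: (26−1)·17351.36² = 25·301069693.8496 = 7526742346.24
3: (21−1)·6145.27² = 20·37764343.3729 = 755286867.458
Numerator = 15731529529.2458; denominator = Σ(nₕ−1) = 83.
s²ₚ = 15731529529.2458/83 = 189536500.352... → 189536500.4.

189536500.4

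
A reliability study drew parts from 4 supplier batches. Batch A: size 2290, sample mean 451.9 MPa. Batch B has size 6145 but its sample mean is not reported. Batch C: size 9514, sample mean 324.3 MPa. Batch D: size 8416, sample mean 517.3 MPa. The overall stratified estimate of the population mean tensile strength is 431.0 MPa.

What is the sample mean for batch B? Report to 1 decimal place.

Σ Nₕx̄ₕ = N·μ, so 6145·x̄_B = 26365·431.0 − (2290·451.9 + 9514·324.3 + 8416·517.3).
= 11363315 − 8473838 = 2889477.
x̄_B = 2889477 / 6145 = 470.216... → 470.2.

470.2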